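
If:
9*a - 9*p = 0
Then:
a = p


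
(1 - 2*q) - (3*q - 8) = 9 - 5*q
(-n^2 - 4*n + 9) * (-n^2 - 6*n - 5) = n^4 + 10*n^3 + 20*n^2 - 34*n - 45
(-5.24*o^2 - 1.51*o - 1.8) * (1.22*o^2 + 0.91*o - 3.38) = -6.3928*o^4 - 6.6106*o^3 + 14.1411*o^2 + 3.4658*o + 6.084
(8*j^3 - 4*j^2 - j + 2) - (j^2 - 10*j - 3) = 8*j^3 - 5*j^2 + 9*j + 5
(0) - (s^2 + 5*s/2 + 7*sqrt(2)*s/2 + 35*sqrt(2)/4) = -s^2 - 7*sqrt(2)*s/2 - 5*s/2 - 35*sqrt(2)/4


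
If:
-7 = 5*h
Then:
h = -7/5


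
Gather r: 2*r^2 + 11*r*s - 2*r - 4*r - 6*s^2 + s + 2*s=2*r^2 + r*(11*s - 6) - 6*s^2 + 3*s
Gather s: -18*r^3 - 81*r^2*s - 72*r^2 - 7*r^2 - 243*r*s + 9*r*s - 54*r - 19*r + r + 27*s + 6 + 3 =-18*r^3 - 79*r^2 - 72*r + s*(-81*r^2 - 234*r + 27) + 9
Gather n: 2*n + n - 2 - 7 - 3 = 3*n - 12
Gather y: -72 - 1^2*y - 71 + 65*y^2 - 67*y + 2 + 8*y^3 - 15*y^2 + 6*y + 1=8*y^3 + 50*y^2 - 62*y - 140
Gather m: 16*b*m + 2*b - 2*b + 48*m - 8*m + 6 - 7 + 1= m*(16*b + 40)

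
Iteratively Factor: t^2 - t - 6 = (t + 2)*(t - 3)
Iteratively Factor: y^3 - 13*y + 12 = (y + 4)*(y^2 - 4*y + 3) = (y - 3)*(y + 4)*(y - 1)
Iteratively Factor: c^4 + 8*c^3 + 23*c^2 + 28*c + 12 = (c + 1)*(c^3 + 7*c^2 + 16*c + 12) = (c + 1)*(c + 2)*(c^2 + 5*c + 6) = (c + 1)*(c + 2)^2*(c + 3)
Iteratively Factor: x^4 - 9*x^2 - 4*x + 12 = (x + 2)*(x^3 - 2*x^2 - 5*x + 6) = (x - 1)*(x + 2)*(x^2 - x - 6) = (x - 3)*(x - 1)*(x + 2)*(x + 2)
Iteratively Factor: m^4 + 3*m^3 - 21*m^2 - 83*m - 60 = (m + 3)*(m^3 - 21*m - 20) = (m - 5)*(m + 3)*(m^2 + 5*m + 4) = (m - 5)*(m + 3)*(m + 4)*(m + 1)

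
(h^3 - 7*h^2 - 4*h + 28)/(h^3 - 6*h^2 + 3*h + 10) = (h^2 - 5*h - 14)/(h^2 - 4*h - 5)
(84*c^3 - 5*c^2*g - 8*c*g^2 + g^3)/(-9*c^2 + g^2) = (-28*c^2 + 11*c*g - g^2)/(3*c - g)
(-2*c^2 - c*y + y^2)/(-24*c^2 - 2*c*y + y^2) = (2*c^2 + c*y - y^2)/(24*c^2 + 2*c*y - y^2)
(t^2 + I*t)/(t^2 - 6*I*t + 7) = t/(t - 7*I)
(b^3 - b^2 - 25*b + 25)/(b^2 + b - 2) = (b^2 - 25)/(b + 2)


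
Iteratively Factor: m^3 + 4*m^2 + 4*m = (m + 2)*(m^2 + 2*m) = m*(m + 2)*(m + 2)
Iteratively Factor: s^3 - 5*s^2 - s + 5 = (s - 1)*(s^2 - 4*s - 5) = (s - 5)*(s - 1)*(s + 1)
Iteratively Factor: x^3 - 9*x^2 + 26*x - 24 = (x - 3)*(x^2 - 6*x + 8) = (x - 3)*(x - 2)*(x - 4)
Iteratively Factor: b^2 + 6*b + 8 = (b + 2)*(b + 4)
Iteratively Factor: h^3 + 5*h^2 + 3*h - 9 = (h - 1)*(h^2 + 6*h + 9) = (h - 1)*(h + 3)*(h + 3)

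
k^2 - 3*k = k*(k - 3)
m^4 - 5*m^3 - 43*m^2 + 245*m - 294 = (m - 7)*(m - 3)*(m - 2)*(m + 7)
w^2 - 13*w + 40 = (w - 8)*(w - 5)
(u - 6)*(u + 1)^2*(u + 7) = u^4 + 3*u^3 - 39*u^2 - 83*u - 42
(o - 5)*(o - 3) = o^2 - 8*o + 15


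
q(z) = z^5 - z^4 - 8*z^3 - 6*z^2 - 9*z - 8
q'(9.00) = 27828.00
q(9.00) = 46081.00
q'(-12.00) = 107271.00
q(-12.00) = -256508.00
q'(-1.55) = -4.30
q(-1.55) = 6.61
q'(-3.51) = 669.34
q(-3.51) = -388.93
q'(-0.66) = -9.44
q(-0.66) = -2.69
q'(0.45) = -19.42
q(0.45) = -14.02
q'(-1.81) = 11.48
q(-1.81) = 5.91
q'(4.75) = 1509.14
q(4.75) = 865.50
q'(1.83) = -79.77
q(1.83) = -84.28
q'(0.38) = -17.14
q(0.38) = -12.74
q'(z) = 5*z^4 - 4*z^3 - 24*z^2 - 12*z - 9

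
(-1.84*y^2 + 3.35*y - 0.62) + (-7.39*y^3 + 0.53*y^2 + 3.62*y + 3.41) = -7.39*y^3 - 1.31*y^2 + 6.97*y + 2.79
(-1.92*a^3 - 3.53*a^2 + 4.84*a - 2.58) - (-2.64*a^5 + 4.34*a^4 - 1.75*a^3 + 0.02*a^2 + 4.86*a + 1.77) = 2.64*a^5 - 4.34*a^4 - 0.17*a^3 - 3.55*a^2 - 0.0200000000000005*a - 4.35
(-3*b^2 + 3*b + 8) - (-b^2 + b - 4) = -2*b^2 + 2*b + 12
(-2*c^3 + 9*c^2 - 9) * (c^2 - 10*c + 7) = -2*c^5 + 29*c^4 - 104*c^3 + 54*c^2 + 90*c - 63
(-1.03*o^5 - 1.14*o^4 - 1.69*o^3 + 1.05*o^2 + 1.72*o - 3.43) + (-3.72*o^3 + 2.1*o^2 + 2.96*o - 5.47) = -1.03*o^5 - 1.14*o^4 - 5.41*o^3 + 3.15*o^2 + 4.68*o - 8.9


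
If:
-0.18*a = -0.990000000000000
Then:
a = 5.50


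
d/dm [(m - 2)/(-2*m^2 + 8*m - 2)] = (-m^2 + 4*m + 2*(m - 2)^2 - 1)/(2*(m^2 - 4*m + 1)^2)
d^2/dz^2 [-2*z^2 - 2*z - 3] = -4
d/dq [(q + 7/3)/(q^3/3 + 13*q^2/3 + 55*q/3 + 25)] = 2*(-3*q^2 - 15*q - 16)/(q^5 + 21*q^4 + 174*q^3 + 710*q^2 + 1425*q + 1125)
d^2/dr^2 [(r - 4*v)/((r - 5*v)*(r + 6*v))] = 2*(r^3 - 12*r^2*v + 78*r*v^2 - 94*v^3)/(r^6 + 3*r^5*v - 87*r^4*v^2 - 179*r^3*v^3 + 2610*r^2*v^4 + 2700*r*v^5 - 27000*v^6)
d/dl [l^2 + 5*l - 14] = 2*l + 5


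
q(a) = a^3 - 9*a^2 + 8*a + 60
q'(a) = 3*a^2 - 18*a + 8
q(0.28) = 61.56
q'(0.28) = 3.20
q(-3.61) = -133.21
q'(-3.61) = 112.08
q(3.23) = 25.64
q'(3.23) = -18.84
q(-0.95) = 43.42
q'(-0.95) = 27.81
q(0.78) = 61.24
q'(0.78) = -4.21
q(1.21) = 58.27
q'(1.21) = -9.39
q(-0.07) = 59.40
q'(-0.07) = 9.27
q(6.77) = 11.95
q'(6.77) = 23.64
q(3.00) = 30.00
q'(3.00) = -19.00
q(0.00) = 60.00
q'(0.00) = 8.00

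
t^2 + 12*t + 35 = (t + 5)*(t + 7)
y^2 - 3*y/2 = y*(y - 3/2)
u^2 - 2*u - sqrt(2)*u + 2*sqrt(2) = (u - 2)*(u - sqrt(2))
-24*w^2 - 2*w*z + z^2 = (-6*w + z)*(4*w + z)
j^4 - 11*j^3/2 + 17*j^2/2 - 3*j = j*(j - 3)*(j - 2)*(j - 1/2)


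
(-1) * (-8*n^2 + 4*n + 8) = 8*n^2 - 4*n - 8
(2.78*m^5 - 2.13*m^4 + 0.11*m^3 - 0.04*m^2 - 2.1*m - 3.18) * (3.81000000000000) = 10.5918*m^5 - 8.1153*m^4 + 0.4191*m^3 - 0.1524*m^2 - 8.001*m - 12.1158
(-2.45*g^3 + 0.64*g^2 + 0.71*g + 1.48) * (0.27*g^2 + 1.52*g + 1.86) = -0.6615*g^5 - 3.5512*g^4 - 3.3925*g^3 + 2.6692*g^2 + 3.5702*g + 2.7528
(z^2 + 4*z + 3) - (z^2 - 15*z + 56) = 19*z - 53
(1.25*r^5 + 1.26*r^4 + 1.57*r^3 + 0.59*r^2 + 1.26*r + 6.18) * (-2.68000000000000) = -3.35*r^5 - 3.3768*r^4 - 4.2076*r^3 - 1.5812*r^2 - 3.3768*r - 16.5624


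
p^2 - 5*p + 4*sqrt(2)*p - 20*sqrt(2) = (p - 5)*(p + 4*sqrt(2))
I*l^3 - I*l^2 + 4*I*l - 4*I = (l - 2*I)*(l + 2*I)*(I*l - I)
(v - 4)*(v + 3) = v^2 - v - 12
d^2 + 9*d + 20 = (d + 4)*(d + 5)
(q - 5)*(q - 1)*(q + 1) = q^3 - 5*q^2 - q + 5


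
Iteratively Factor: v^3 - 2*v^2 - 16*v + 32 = (v - 2)*(v^2 - 16) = (v - 4)*(v - 2)*(v + 4)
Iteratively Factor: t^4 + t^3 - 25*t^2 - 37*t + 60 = (t - 1)*(t^3 + 2*t^2 - 23*t - 60) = (t - 1)*(t + 3)*(t^2 - t - 20) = (t - 5)*(t - 1)*(t + 3)*(t + 4)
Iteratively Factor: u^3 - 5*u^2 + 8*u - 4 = (u - 2)*(u^2 - 3*u + 2) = (u - 2)^2*(u - 1)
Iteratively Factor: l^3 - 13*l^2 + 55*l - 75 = (l - 5)*(l^2 - 8*l + 15) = (l - 5)*(l - 3)*(l - 5)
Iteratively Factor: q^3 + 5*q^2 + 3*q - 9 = (q - 1)*(q^2 + 6*q + 9) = (q - 1)*(q + 3)*(q + 3)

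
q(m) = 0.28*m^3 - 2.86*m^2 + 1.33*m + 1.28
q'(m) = 0.84*m^2 - 5.72*m + 1.33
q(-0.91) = -2.51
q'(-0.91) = 7.23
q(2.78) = -11.11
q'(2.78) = -8.08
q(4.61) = -25.94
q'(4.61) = -7.19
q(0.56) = 1.18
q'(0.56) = -1.61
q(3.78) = -19.43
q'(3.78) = -8.29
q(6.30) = -33.84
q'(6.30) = -1.37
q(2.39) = -8.06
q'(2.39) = -7.54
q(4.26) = -23.31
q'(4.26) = -7.79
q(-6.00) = -170.14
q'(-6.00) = 65.89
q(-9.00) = -446.47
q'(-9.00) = 120.85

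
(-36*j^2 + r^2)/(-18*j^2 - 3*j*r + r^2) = (6*j + r)/(3*j + r)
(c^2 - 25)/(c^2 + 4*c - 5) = (c - 5)/(c - 1)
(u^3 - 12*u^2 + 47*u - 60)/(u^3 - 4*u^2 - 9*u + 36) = (u - 5)/(u + 3)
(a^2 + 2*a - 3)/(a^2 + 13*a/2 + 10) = 2*(a^2 + 2*a - 3)/(2*a^2 + 13*a + 20)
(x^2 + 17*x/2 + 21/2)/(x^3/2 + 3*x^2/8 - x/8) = 4*(2*x^2 + 17*x + 21)/(x*(4*x^2 + 3*x - 1))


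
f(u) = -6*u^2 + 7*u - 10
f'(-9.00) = 115.00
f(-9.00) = -559.00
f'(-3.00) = 43.00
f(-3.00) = -85.00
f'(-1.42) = 24.04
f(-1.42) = -32.04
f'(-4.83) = 64.96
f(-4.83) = -183.78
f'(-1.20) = 21.40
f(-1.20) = -27.04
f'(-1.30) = 22.60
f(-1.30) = -29.24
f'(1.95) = -16.40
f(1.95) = -19.16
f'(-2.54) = 37.48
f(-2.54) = -66.49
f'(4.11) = -42.32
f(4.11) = -82.58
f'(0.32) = 3.16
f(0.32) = -8.37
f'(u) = 7 - 12*u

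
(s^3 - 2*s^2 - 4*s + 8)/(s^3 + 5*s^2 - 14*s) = (s^2 - 4)/(s*(s + 7))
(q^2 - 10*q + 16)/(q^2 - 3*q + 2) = (q - 8)/(q - 1)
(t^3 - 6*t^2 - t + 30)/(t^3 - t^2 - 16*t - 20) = (t - 3)/(t + 2)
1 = 1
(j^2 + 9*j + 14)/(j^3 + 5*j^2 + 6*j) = (j + 7)/(j*(j + 3))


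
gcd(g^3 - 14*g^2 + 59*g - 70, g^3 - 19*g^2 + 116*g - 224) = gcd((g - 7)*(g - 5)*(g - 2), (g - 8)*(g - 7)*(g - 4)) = g - 7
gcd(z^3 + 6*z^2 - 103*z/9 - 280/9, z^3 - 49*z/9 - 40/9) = z^2 - z - 40/9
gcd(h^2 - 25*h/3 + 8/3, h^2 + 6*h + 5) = 1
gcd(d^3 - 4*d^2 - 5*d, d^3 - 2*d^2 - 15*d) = d^2 - 5*d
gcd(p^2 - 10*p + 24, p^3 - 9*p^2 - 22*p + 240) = p - 6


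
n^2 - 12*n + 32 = (n - 8)*(n - 4)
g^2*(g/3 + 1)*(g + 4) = g^4/3 + 7*g^3/3 + 4*g^2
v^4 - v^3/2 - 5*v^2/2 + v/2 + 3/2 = (v - 3/2)*(v - 1)*(v + 1)^2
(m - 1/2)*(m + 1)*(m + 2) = m^3 + 5*m^2/2 + m/2 - 1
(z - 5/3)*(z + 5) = z^2 + 10*z/3 - 25/3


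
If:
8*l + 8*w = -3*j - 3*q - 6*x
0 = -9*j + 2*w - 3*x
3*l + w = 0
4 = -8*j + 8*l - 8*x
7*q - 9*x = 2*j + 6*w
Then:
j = 38/17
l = -45/34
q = -20/17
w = 135/34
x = -69/17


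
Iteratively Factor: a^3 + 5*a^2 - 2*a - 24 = (a - 2)*(a^2 + 7*a + 12) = (a - 2)*(a + 4)*(a + 3)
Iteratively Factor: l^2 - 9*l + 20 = (l - 4)*(l - 5)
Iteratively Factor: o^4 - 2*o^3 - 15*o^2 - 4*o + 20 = (o - 1)*(o^3 - o^2 - 16*o - 20) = (o - 1)*(o + 2)*(o^2 - 3*o - 10) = (o - 5)*(o - 1)*(o + 2)*(o + 2)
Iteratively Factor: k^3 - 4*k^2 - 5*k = (k - 5)*(k^2 + k) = k*(k - 5)*(k + 1)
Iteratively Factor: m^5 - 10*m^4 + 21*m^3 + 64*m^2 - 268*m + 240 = (m - 4)*(m^4 - 6*m^3 - 3*m^2 + 52*m - 60) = (m - 5)*(m - 4)*(m^3 - m^2 - 8*m + 12) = (m - 5)*(m - 4)*(m - 2)*(m^2 + m - 6) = (m - 5)*(m - 4)*(m - 2)*(m + 3)*(m - 2)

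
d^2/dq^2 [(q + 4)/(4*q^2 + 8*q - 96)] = (4*(q + 1)^2*(q + 4) - 3*(q + 2)*(q^2 + 2*q - 24))/(2*(q^2 + 2*q - 24)^3)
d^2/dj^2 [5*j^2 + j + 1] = 10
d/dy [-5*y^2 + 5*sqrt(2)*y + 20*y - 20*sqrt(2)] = -10*y + 5*sqrt(2) + 20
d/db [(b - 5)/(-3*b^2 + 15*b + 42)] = (-b^2 + 5*b + (b - 5)*(2*b - 5) + 14)/(3*(-b^2 + 5*b + 14)^2)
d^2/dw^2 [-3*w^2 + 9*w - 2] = -6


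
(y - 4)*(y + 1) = y^2 - 3*y - 4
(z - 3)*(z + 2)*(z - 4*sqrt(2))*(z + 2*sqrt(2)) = z^4 - 2*sqrt(2)*z^3 - z^3 - 22*z^2 + 2*sqrt(2)*z^2 + 16*z + 12*sqrt(2)*z + 96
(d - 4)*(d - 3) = d^2 - 7*d + 12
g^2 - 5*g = g*(g - 5)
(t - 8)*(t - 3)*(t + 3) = t^3 - 8*t^2 - 9*t + 72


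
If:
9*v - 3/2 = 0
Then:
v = 1/6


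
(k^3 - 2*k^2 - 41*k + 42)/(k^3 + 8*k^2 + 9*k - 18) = (k - 7)/(k + 3)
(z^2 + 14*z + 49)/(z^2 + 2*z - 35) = (z + 7)/(z - 5)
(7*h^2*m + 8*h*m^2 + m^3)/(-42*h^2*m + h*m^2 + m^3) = (-h - m)/(6*h - m)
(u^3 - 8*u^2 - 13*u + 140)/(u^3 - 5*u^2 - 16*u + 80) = (u - 7)/(u - 4)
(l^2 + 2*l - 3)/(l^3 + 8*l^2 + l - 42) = (l - 1)/(l^2 + 5*l - 14)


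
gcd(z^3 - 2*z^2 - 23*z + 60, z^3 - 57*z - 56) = 1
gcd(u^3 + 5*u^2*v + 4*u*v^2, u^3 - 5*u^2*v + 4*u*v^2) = u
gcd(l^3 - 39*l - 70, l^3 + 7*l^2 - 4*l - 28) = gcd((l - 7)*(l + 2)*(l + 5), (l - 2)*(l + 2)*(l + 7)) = l + 2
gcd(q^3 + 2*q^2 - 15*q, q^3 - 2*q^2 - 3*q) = q^2 - 3*q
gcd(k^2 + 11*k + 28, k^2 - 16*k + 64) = 1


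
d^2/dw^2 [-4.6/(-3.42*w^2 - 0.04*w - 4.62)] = (-107.60688*w^2 - 1.25856*w + 4.6*(6.84*w + 0.04)*(13.68*w + 0.08) - 145.36368)/(3.42*w^2 + 0.04*w + 4.62)^3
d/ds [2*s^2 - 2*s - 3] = 4*s - 2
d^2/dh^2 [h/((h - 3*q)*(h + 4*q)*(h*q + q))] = 2*(h*(h + 1)^2*(h - 3*q)^2 + h*(h + 1)^2*(h - 3*q)*(h + 4*q) + h*(h + 1)^2*(h + 4*q)^2 + h*(h + 1)*(h - 3*q)^2*(h + 4*q) + h*(h + 1)*(h - 3*q)*(h + 4*q)^2 + h*(h - 3*q)^2*(h + 4*q)^2 - (h + 1)^2*(h - 3*q)^2*(h + 4*q) - (h + 1)^2*(h - 3*q)*(h + 4*q)^2 - (h + 1)*(h - 3*q)^2*(h + 4*q)^2)/(q*(h + 1)^3*(h - 3*q)^3*(h + 4*q)^3)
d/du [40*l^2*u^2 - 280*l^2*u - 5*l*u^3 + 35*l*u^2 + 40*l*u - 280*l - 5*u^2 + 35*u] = 80*l^2*u - 280*l^2 - 15*l*u^2 + 70*l*u + 40*l - 10*u + 35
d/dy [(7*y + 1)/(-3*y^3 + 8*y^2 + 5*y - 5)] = (42*y^3 - 47*y^2 - 16*y - 40)/(9*y^6 - 48*y^5 + 34*y^4 + 110*y^3 - 55*y^2 - 50*y + 25)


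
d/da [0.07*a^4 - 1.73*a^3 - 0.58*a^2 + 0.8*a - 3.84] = 0.28*a^3 - 5.19*a^2 - 1.16*a + 0.8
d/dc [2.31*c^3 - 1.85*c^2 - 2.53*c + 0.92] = 6.93*c^2 - 3.7*c - 2.53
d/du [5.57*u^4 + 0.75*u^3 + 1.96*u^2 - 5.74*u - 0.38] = 22.28*u^3 + 2.25*u^2 + 3.92*u - 5.74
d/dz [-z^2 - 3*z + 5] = -2*z - 3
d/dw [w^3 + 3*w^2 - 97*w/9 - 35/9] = 3*w^2 + 6*w - 97/9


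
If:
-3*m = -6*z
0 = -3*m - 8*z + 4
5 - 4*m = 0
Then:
No Solution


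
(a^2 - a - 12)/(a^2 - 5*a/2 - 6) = 2*(a + 3)/(2*a + 3)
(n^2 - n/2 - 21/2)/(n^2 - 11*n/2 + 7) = (n + 3)/(n - 2)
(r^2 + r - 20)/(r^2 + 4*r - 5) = (r - 4)/(r - 1)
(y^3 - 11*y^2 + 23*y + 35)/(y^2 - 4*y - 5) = y - 7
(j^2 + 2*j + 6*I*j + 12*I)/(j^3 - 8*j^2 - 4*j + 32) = (j + 6*I)/(j^2 - 10*j + 16)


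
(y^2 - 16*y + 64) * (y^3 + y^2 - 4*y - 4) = y^5 - 15*y^4 + 44*y^3 + 124*y^2 - 192*y - 256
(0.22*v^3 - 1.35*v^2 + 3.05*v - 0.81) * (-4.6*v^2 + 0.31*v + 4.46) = -1.012*v^5 + 6.2782*v^4 - 13.4673*v^3 - 1.3495*v^2 + 13.3519*v - 3.6126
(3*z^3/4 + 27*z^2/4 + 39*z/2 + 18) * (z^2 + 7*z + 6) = 3*z^5/4 + 12*z^4 + 285*z^3/4 + 195*z^2 + 243*z + 108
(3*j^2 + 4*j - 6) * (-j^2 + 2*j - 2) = -3*j^4 + 2*j^3 + 8*j^2 - 20*j + 12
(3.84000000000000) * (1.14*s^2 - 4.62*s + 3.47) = 4.3776*s^2 - 17.7408*s + 13.3248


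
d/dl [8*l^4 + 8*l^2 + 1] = 32*l^3 + 16*l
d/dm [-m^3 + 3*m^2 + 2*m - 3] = -3*m^2 + 6*m + 2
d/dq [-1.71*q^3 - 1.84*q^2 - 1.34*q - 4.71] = -5.13*q^2 - 3.68*q - 1.34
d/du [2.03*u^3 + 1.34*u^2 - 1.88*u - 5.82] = 6.09*u^2 + 2.68*u - 1.88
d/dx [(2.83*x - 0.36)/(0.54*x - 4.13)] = (47.468155 - 6.20649*x)/(0.54*x - 4.13)^3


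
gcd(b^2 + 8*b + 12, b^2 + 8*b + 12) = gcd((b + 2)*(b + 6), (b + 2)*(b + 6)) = b^2 + 8*b + 12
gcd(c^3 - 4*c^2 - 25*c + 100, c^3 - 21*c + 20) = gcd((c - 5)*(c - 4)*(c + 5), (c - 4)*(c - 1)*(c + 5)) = c^2 + c - 20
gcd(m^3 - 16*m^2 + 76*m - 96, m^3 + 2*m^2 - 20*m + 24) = m - 2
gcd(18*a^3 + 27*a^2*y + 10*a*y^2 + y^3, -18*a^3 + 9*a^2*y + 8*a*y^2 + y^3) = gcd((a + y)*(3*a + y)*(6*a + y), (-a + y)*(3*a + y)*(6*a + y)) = 18*a^2 + 9*a*y + y^2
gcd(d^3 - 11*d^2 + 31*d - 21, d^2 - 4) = 1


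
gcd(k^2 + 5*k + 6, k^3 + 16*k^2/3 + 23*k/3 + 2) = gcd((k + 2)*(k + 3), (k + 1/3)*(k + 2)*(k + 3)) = k^2 + 5*k + 6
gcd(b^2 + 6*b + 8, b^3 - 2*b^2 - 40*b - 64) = b^2 + 6*b + 8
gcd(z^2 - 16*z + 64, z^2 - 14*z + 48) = z - 8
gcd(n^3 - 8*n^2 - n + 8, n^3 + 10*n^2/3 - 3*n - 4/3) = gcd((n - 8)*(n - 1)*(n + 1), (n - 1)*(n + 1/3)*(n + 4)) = n - 1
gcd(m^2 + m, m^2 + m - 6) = 1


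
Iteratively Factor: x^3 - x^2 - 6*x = (x)*(x^2 - x - 6) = x*(x - 3)*(x + 2)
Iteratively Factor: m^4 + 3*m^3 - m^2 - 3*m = (m + 3)*(m^3 - m) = m*(m + 3)*(m^2 - 1) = m*(m - 1)*(m + 3)*(m + 1)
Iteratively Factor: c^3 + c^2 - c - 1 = (c + 1)*(c^2 - 1) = (c - 1)*(c + 1)*(c + 1)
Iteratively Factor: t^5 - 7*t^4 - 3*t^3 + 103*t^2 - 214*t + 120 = (t - 5)*(t^4 - 2*t^3 - 13*t^2 + 38*t - 24) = (t - 5)*(t - 3)*(t^3 + t^2 - 10*t + 8) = (t - 5)*(t - 3)*(t - 1)*(t^2 + 2*t - 8) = (t - 5)*(t - 3)*(t - 2)*(t - 1)*(t + 4)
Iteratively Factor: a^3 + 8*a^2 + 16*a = (a + 4)*(a^2 + 4*a) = (a + 4)^2*(a)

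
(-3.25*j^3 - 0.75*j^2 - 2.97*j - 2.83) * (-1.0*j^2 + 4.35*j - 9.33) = 3.25*j^5 - 13.3875*j^4 + 30.03*j^3 - 3.092*j^2 + 15.3996*j + 26.4039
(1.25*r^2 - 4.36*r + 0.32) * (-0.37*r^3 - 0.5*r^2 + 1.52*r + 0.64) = -0.4625*r^5 + 0.9882*r^4 + 3.9616*r^3 - 5.9872*r^2 - 2.304*r + 0.2048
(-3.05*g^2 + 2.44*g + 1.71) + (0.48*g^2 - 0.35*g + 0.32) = -2.57*g^2 + 2.09*g + 2.03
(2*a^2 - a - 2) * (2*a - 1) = 4*a^3 - 4*a^2 - 3*a + 2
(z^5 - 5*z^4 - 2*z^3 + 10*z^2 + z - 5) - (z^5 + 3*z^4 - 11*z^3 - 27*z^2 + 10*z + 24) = -8*z^4 + 9*z^3 + 37*z^2 - 9*z - 29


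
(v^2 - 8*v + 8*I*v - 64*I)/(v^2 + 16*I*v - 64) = (v - 8)/(v + 8*I)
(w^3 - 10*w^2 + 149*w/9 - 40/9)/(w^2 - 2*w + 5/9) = w - 8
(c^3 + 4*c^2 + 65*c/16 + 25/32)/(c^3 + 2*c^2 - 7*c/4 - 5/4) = (16*c^2 + 24*c + 5)/(8*(2*c^2 - c - 1))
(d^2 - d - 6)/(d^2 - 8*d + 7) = (d^2 - d - 6)/(d^2 - 8*d + 7)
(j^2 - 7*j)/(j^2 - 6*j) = (j - 7)/(j - 6)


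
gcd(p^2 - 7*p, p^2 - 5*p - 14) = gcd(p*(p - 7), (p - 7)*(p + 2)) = p - 7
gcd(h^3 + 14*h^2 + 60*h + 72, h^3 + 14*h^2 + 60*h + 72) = h^3 + 14*h^2 + 60*h + 72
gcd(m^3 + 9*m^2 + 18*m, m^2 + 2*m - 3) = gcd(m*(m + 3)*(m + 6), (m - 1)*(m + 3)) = m + 3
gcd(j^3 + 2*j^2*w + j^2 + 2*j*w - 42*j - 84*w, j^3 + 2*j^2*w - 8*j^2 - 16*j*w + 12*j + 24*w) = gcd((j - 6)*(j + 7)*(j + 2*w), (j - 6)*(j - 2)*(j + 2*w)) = j^2 + 2*j*w - 6*j - 12*w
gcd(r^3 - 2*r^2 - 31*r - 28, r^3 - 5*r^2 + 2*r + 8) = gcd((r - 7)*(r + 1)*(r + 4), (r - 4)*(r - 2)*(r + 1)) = r + 1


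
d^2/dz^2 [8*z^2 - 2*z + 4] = 16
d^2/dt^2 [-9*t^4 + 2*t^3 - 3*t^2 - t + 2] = -108*t^2 + 12*t - 6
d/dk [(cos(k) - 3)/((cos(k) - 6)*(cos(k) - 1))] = (cos(k)^2 - 6*cos(k) + 15)*sin(k)/((cos(k) - 6)^2*(cos(k) - 1)^2)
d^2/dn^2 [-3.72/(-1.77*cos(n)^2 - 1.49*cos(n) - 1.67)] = (-46.617552*(1 - cos(n)^2)^2 - 29.432268*cos(n)^3 + 12.416244*cos(n)^2 + 68.121012*cos(n) + 41.1432)/(1.77*cos(n)^2 + 1.49*cos(n) + 1.67)^3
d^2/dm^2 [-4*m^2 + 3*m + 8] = -8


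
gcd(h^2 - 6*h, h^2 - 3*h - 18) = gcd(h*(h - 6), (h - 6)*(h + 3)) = h - 6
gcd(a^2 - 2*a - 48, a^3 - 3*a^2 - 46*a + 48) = a^2 - 2*a - 48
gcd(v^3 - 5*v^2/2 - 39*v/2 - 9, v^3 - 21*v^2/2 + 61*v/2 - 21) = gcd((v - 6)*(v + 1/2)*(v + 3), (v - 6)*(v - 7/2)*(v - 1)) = v - 6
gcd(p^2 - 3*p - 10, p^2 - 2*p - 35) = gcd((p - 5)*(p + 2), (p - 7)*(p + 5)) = 1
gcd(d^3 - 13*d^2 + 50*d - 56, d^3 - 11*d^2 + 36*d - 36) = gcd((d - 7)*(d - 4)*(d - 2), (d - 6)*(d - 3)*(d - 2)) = d - 2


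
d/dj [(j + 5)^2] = 2*j + 10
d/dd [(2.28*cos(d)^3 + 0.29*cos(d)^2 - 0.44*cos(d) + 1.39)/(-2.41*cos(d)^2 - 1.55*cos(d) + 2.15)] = (5.4948*cos(d)^4 + 7.068*cos(d)^3 - 13.1961*cos(d)^2 - 7.9468*cos(d) - 1.2085)*sin(d)/(5.8081*cos(d)^4 + 7.471*cos(d)^3 - 7.9605*cos(d)^2 - 6.665*cos(d) + 4.6225)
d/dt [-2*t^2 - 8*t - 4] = -4*t - 8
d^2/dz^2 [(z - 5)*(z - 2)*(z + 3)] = 6*z - 8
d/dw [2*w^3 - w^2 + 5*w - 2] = 6*w^2 - 2*w + 5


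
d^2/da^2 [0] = 0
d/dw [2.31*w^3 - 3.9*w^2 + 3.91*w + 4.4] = 6.93*w^2 - 7.8*w + 3.91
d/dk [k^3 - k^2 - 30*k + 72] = 3*k^2 - 2*k - 30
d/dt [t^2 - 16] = 2*t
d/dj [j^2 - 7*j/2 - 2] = 2*j - 7/2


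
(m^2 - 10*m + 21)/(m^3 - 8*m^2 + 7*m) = (m - 3)/(m*(m - 1))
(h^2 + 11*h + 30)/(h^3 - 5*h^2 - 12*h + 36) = (h^2 + 11*h + 30)/(h^3 - 5*h^2 - 12*h + 36)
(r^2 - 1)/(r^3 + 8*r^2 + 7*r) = (r - 1)/(r*(r + 7))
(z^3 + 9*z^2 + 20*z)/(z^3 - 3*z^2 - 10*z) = (z^2 + 9*z + 20)/(z^2 - 3*z - 10)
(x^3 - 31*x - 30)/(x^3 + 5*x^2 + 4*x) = (x^2 - x - 30)/(x*(x + 4))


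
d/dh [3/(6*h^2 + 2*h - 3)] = 6*(-6*h - 1)/(6*h^2 + 2*h - 3)^2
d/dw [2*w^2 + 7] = 4*w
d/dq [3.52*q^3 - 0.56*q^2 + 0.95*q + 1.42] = 10.56*q^2 - 1.12*q + 0.95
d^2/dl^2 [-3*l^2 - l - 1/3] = -6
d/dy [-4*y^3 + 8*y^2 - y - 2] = -12*y^2 + 16*y - 1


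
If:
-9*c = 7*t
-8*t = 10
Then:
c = 35/36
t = -5/4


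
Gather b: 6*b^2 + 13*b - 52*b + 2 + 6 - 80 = 6*b^2 - 39*b - 72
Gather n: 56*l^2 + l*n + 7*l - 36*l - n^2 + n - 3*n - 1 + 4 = 56*l^2 - 29*l - n^2 + n*(l - 2) + 3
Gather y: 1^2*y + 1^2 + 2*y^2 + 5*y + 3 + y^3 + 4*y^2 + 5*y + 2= y^3 + 6*y^2 + 11*y + 6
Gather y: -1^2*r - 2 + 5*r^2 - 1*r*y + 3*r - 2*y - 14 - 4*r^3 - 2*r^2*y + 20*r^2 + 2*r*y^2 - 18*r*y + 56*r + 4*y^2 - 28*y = -4*r^3 + 25*r^2 + 58*r + y^2*(2*r + 4) + y*(-2*r^2 - 19*r - 30) - 16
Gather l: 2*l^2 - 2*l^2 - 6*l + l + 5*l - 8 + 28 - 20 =0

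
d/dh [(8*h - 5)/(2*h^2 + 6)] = (4*h^2 - h*(8*h - 5) + 12)/(h^2 + 3)^2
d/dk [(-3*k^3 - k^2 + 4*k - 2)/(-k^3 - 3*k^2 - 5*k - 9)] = 2*(4*k^4 + 19*k^3 + 46*k^2 + 3*k - 23)/(k^6 + 6*k^5 + 19*k^4 + 48*k^3 + 79*k^2 + 90*k + 81)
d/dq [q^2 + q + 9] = 2*q + 1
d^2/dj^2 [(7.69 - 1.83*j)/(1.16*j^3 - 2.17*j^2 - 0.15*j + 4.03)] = (-14.774688*j^5 + 151.810824*j^4 - 327.587702*j^3 + 311.898894*j^2 - 296.6979*j + 132.633218)/(1.560896*j^9 - 8.759856*j^8 + 15.781452*j^7 + 8.315471*j^6 - 62.906601*j^5 + 52.576806*j^4 + 64.385547*j^3 - 105.456234*j^2 - 7.308405*j + 65.450827)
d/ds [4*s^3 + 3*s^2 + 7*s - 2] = 12*s^2 + 6*s + 7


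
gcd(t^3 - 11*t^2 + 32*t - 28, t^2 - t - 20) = 1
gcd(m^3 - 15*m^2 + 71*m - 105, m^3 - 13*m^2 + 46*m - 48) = m - 3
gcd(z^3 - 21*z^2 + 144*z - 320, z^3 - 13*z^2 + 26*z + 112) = z - 8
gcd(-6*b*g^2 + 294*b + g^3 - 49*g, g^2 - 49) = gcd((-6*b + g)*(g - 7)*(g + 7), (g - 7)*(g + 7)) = g^2 - 49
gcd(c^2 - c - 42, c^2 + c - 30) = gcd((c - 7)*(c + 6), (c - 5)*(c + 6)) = c + 6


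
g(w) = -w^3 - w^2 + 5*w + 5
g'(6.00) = -115.00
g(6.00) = -217.00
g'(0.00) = 5.00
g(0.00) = 5.00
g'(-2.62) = -10.35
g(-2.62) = 3.02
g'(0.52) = 3.15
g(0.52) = 7.19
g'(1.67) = -6.71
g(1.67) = 5.90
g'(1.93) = -10.03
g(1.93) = 3.74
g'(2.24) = -14.53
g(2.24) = -0.06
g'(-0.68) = 4.97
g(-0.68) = 1.45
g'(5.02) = -80.64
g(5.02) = -121.61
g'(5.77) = -106.42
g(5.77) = -191.54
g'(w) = -3*w^2 - 2*w + 5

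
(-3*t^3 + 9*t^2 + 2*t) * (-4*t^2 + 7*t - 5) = 12*t^5 - 57*t^4 + 70*t^3 - 31*t^2 - 10*t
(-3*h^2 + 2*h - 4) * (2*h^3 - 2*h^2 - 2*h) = -6*h^5 + 10*h^4 - 6*h^3 + 4*h^2 + 8*h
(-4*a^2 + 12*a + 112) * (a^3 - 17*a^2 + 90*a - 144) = -4*a^5 + 80*a^4 - 452*a^3 - 248*a^2 + 8352*a - 16128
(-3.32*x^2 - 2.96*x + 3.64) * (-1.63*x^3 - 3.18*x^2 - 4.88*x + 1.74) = 5.4116*x^5 + 15.3824*x^4 + 19.6812*x^3 - 2.9072*x^2 - 22.9136*x + 6.3336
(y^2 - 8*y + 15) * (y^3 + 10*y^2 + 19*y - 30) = y^5 + 2*y^4 - 46*y^3 - 32*y^2 + 525*y - 450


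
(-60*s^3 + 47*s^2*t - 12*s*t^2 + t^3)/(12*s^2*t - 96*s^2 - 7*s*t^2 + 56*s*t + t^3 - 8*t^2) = (-5*s + t)/(t - 8)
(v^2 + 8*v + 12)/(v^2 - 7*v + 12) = (v^2 + 8*v + 12)/(v^2 - 7*v + 12)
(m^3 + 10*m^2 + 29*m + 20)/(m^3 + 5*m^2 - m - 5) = (m + 4)/(m - 1)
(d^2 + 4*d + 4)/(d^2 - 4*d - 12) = (d + 2)/(d - 6)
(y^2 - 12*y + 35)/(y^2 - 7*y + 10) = (y - 7)/(y - 2)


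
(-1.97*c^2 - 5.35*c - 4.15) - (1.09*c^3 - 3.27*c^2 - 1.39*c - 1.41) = -1.09*c^3 + 1.3*c^2 - 3.96*c - 2.74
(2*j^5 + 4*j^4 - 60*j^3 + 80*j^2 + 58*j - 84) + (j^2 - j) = 2*j^5 + 4*j^4 - 60*j^3 + 81*j^2 + 57*j - 84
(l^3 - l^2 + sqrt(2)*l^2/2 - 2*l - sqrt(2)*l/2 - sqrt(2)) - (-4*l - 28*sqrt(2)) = l^3 - l^2 + sqrt(2)*l^2/2 - sqrt(2)*l/2 + 2*l + 27*sqrt(2)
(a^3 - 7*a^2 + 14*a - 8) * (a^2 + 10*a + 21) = a^5 + 3*a^4 - 35*a^3 - 15*a^2 + 214*a - 168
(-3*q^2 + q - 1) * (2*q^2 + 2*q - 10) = -6*q^4 - 4*q^3 + 30*q^2 - 12*q + 10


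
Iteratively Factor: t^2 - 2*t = (t - 2)*(t)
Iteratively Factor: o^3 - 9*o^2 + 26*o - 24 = (o - 4)*(o^2 - 5*o + 6) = (o - 4)*(o - 3)*(o - 2)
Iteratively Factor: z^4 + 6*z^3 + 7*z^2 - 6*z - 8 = (z + 4)*(z^3 + 2*z^2 - z - 2) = (z - 1)*(z + 4)*(z^2 + 3*z + 2) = (z - 1)*(z + 2)*(z + 4)*(z + 1)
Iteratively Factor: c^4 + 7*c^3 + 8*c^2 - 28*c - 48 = (c + 4)*(c^3 + 3*c^2 - 4*c - 12) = (c - 2)*(c + 4)*(c^2 + 5*c + 6) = (c - 2)*(c + 2)*(c + 4)*(c + 3)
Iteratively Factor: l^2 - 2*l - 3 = (l + 1)*(l - 3)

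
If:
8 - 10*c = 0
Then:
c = 4/5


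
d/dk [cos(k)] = -sin(k)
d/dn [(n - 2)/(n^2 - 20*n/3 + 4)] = 3*(-3*n^2 + 12*n - 28)/(9*n^4 - 120*n^3 + 472*n^2 - 480*n + 144)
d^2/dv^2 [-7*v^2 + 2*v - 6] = -14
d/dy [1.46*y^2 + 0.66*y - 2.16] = 2.92*y + 0.66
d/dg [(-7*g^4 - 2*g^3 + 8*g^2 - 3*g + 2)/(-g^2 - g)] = (14*g^5 + 23*g^4 + 4*g^3 - 11*g^2 + 4*g + 2)/(g^2*(g^2 + 2*g + 1))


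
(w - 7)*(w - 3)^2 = w^3 - 13*w^2 + 51*w - 63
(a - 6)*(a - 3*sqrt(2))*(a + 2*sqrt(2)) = a^3 - 6*a^2 - sqrt(2)*a^2 - 12*a + 6*sqrt(2)*a + 72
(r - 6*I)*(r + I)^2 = r^3 - 4*I*r^2 + 11*r + 6*I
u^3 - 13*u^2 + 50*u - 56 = (u - 7)*(u - 4)*(u - 2)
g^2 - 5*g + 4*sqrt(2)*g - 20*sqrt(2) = (g - 5)*(g + 4*sqrt(2))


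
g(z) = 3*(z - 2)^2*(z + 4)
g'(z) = 3*(z - 2)^2 + 3*(z + 4)*(2*z - 4) = 9*z^2 - 36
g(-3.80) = 20.18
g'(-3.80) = 93.96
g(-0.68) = 71.54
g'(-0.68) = -31.84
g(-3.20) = 64.90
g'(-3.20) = 56.16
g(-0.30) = 58.72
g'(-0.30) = -35.19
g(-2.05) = 95.95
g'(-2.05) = 1.82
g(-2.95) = 77.18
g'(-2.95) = 42.32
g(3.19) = 30.55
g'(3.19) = 55.58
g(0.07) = 45.48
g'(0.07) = -35.96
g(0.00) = 48.00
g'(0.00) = -36.00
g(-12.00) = -4704.00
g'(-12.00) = 1260.00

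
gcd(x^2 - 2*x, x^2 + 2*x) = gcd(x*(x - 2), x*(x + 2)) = x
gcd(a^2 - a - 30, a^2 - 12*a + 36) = a - 6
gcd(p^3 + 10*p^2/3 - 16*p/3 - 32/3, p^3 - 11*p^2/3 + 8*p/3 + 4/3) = p - 2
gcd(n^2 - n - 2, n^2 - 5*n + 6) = n - 2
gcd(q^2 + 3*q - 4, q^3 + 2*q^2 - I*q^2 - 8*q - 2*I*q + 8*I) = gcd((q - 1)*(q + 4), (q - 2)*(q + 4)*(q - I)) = q + 4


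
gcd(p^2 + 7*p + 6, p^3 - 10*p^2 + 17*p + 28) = p + 1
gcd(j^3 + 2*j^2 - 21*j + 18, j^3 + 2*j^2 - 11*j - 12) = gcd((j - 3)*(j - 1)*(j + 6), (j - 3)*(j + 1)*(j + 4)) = j - 3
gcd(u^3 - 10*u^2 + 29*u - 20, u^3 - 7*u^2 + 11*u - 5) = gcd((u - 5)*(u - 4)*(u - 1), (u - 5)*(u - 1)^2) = u^2 - 6*u + 5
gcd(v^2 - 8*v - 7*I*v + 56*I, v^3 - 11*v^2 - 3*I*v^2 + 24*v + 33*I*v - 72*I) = v - 8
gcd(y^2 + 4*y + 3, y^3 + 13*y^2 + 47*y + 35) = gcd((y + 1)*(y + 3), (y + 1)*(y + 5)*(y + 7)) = y + 1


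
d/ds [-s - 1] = -1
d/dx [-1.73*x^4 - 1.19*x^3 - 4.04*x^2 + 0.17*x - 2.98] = -6.92*x^3 - 3.57*x^2 - 8.08*x + 0.17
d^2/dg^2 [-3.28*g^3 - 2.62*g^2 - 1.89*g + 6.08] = -19.68*g - 5.24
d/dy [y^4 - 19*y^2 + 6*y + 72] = 4*y^3 - 38*y + 6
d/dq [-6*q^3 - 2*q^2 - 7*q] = -18*q^2 - 4*q - 7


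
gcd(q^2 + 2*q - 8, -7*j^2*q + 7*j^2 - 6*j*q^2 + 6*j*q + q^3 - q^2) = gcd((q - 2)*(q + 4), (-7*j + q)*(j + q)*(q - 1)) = 1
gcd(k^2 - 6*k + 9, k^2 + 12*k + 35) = 1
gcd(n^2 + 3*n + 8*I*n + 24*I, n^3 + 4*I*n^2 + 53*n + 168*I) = n + 8*I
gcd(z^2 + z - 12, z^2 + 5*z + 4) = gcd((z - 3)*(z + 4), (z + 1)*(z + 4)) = z + 4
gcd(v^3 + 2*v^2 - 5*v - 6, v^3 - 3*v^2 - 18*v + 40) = v - 2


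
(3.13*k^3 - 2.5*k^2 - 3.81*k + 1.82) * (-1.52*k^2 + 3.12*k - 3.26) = -4.7576*k^5 + 13.5656*k^4 - 12.2126*k^3 - 6.5036*k^2 + 18.099*k - 5.9332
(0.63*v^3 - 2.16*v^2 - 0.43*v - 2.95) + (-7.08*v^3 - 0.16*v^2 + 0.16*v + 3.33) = -6.45*v^3 - 2.32*v^2 - 0.27*v + 0.38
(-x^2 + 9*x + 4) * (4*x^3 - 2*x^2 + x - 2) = -4*x^5 + 38*x^4 - 3*x^3 + 3*x^2 - 14*x - 8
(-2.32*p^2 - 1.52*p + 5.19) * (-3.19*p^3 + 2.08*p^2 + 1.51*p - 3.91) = 7.4008*p^5 + 0.0232000000000001*p^4 - 23.2209*p^3 + 17.5712*p^2 + 13.7801*p - 20.2929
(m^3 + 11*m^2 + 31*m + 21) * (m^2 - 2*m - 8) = m^5 + 9*m^4 + m^3 - 129*m^2 - 290*m - 168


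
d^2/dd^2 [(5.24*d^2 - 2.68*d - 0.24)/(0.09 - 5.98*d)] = 19.964856/(213.847192*d^3 - 9.655308*d^2 + 0.145314*d - 0.000729)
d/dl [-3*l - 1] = -3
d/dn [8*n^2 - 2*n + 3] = 16*n - 2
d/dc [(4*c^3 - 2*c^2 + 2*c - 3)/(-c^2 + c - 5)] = (-4*c^4 + 8*c^3 - 60*c^2 + 14*c - 7)/(c^4 - 2*c^3 + 11*c^2 - 10*c + 25)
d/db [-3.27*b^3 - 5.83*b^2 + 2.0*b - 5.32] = -9.81*b^2 - 11.66*b + 2.0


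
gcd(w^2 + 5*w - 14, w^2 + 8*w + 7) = w + 7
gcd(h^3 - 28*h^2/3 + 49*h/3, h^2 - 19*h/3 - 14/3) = h - 7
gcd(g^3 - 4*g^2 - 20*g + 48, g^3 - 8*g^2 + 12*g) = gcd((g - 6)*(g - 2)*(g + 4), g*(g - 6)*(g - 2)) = g^2 - 8*g + 12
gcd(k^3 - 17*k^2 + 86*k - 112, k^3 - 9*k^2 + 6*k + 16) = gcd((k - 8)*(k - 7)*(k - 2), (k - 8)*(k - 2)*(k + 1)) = k^2 - 10*k + 16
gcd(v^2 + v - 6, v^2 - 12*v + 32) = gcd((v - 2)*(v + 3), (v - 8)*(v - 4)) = 1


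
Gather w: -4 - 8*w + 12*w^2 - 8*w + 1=12*w^2 - 16*w - 3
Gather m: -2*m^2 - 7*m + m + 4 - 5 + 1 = -2*m^2 - 6*m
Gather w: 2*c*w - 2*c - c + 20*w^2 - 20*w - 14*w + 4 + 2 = -3*c + 20*w^2 + w*(2*c - 34) + 6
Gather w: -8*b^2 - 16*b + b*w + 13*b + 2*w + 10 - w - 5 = -8*b^2 - 3*b + w*(b + 1) + 5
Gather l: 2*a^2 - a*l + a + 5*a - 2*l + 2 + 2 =2*a^2 + 6*a + l*(-a - 2) + 4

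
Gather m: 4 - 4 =0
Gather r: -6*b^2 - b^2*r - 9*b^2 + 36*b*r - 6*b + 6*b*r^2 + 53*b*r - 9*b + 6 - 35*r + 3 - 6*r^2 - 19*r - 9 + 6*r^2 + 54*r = -15*b^2 + 6*b*r^2 - 15*b + r*(-b^2 + 89*b)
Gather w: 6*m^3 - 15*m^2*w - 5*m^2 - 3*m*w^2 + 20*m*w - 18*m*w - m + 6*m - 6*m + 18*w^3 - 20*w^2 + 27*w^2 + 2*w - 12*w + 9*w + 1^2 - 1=6*m^3 - 5*m^2 - m + 18*w^3 + w^2*(7 - 3*m) + w*(-15*m^2 + 2*m - 1)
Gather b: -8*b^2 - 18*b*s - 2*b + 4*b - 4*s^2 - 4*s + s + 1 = -8*b^2 + b*(2 - 18*s) - 4*s^2 - 3*s + 1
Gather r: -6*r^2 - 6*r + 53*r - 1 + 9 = -6*r^2 + 47*r + 8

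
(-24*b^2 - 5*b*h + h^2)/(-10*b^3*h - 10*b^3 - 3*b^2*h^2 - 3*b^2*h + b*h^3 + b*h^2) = (24*b^2 + 5*b*h - h^2)/(b*(10*b^2*h + 10*b^2 + 3*b*h^2 + 3*b*h - h^3 - h^2))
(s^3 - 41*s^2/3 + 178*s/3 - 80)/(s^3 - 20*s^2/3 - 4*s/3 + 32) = (s - 5)/(s + 2)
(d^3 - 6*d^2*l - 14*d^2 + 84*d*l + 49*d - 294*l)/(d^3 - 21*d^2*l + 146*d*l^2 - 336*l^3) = (d^2 - 14*d + 49)/(d^2 - 15*d*l + 56*l^2)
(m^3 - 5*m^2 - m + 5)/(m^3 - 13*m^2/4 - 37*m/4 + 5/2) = 4*(m^2 - 1)/(4*m^2 + 7*m - 2)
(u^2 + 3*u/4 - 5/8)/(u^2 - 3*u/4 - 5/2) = (u - 1/2)/(u - 2)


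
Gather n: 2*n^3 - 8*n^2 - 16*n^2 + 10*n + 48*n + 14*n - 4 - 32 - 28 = 2*n^3 - 24*n^2 + 72*n - 64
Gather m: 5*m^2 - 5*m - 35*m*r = 5*m^2 + m*(-35*r - 5)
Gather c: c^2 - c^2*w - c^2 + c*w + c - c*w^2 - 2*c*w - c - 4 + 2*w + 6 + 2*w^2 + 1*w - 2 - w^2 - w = -c^2*w + c*(-w^2 - w) + w^2 + 2*w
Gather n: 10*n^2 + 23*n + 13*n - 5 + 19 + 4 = 10*n^2 + 36*n + 18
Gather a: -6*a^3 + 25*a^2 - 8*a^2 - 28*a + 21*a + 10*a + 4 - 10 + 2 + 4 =-6*a^3 + 17*a^2 + 3*a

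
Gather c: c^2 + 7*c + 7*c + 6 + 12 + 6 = c^2 + 14*c + 24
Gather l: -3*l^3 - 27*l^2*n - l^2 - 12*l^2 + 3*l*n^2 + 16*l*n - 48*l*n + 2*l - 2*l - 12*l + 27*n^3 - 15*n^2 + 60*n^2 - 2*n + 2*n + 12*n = -3*l^3 + l^2*(-27*n - 13) + l*(3*n^2 - 32*n - 12) + 27*n^3 + 45*n^2 + 12*n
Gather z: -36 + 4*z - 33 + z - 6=5*z - 75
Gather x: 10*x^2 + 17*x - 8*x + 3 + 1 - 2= 10*x^2 + 9*x + 2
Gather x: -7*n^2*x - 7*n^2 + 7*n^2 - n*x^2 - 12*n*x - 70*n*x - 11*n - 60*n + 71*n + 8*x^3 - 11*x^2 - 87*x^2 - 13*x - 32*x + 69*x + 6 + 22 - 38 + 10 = 8*x^3 + x^2*(-n - 98) + x*(-7*n^2 - 82*n + 24)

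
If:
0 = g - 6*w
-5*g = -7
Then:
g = 7/5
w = 7/30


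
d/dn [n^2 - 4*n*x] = 2*n - 4*x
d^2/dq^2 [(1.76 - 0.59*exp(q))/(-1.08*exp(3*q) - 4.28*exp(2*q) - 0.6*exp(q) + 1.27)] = (2.752704*exp(6*q) - 10.294128*exp(5*q) - 80.211088*exp(4*q) - 122.237444*exp(3*q) - 16.04316*exp(2*q) - 38.450644*exp(q) - 0.389509)*exp(q)/(1.259712*exp(9*q) + 14.976576*exp(8*q) + 61.451136*exp(7*q) + 90.599408*exp(6*q) - 1.083168*exp(5*q) - 70.108464*exp(4*q) - 14.126364*exp(3*q) + 19.338036*exp(2*q) + 2.90322*exp(q) - 2.048383)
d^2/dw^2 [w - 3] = 0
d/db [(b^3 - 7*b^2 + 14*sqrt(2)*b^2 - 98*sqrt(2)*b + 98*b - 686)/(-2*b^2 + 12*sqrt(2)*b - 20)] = (-b^4 + 12*sqrt(2)*b^3 - 140*sqrt(2)*b^2 + 236*b^2 - 1232*b - 280*sqrt(2)*b - 980 + 5096*sqrt(2))/(2*(b^4 - 12*sqrt(2)*b^3 + 92*b^2 - 120*sqrt(2)*b + 100))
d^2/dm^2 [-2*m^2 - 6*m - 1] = -4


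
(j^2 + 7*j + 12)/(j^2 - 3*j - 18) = (j + 4)/(j - 6)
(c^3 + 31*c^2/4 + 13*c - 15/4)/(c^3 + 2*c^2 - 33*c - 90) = (c - 1/4)/(c - 6)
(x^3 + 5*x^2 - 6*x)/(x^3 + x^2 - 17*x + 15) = x*(x + 6)/(x^2 + 2*x - 15)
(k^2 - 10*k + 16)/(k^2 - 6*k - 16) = (k - 2)/(k + 2)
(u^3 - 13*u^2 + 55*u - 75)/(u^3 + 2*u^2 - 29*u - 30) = (u^2 - 8*u + 15)/(u^2 + 7*u + 6)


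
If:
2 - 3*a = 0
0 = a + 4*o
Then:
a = 2/3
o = -1/6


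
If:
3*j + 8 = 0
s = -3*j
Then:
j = -8/3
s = 8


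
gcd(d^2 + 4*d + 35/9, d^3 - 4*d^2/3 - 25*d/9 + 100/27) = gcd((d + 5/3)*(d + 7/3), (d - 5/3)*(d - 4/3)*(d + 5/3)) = d + 5/3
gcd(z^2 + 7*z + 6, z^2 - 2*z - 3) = z + 1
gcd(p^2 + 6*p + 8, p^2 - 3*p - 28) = p + 4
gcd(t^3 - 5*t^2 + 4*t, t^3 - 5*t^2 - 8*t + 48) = t - 4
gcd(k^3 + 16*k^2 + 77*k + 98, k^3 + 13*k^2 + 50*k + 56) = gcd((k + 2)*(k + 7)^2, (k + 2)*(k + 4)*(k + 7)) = k^2 + 9*k + 14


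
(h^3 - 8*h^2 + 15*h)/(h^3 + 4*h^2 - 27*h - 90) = h*(h - 3)/(h^2 + 9*h + 18)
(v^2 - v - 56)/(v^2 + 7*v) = (v - 8)/v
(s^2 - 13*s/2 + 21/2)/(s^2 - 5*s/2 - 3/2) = (2*s - 7)/(2*s + 1)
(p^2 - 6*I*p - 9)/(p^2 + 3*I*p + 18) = (p - 3*I)/(p + 6*I)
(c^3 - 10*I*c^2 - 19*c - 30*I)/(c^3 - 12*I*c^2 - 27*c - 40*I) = (c - 6*I)/(c - 8*I)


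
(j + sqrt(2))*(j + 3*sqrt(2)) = j^2 + 4*sqrt(2)*j + 6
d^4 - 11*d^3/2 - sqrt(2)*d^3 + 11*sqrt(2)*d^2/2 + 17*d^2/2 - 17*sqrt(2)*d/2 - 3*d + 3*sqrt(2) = (d - 3)*(d - 2)*(d - 1/2)*(d - sqrt(2))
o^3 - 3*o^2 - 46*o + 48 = (o - 8)*(o - 1)*(o + 6)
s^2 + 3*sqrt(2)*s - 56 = (s - 4*sqrt(2))*(s + 7*sqrt(2))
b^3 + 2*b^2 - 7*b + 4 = (b - 1)^2*(b + 4)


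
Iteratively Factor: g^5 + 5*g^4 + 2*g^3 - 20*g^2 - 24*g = (g - 2)*(g^4 + 7*g^3 + 16*g^2 + 12*g) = (g - 2)*(g + 2)*(g^3 + 5*g^2 + 6*g) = (g - 2)*(g + 2)^2*(g^2 + 3*g) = (g - 2)*(g + 2)^2*(g + 3)*(g)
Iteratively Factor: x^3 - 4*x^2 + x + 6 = (x - 3)*(x^2 - x - 2) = (x - 3)*(x - 2)*(x + 1)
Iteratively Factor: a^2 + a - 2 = (a + 2)*(a - 1)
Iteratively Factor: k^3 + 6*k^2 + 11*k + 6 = (k + 1)*(k^2 + 5*k + 6) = (k + 1)*(k + 2)*(k + 3)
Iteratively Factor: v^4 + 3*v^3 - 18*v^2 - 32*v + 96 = (v - 2)*(v^3 + 5*v^2 - 8*v - 48) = (v - 3)*(v - 2)*(v^2 + 8*v + 16) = (v - 3)*(v - 2)*(v + 4)*(v + 4)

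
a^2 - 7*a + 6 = (a - 6)*(a - 1)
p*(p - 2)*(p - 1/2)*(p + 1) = p^4 - 3*p^3/2 - 3*p^2/2 + p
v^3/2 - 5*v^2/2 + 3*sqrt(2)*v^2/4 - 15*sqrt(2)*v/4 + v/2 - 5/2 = (v/2 + sqrt(2)/2)*(v - 5)*(v + sqrt(2)/2)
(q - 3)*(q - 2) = q^2 - 5*q + 6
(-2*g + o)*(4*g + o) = -8*g^2 + 2*g*o + o^2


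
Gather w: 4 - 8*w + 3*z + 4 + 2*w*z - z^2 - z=w*(2*z - 8) - z^2 + 2*z + 8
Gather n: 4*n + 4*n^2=4*n^2 + 4*n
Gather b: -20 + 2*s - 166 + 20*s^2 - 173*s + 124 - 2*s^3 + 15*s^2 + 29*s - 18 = -2*s^3 + 35*s^2 - 142*s - 80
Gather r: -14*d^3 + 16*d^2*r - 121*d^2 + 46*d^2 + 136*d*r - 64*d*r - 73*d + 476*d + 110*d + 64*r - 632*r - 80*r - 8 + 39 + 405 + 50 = -14*d^3 - 75*d^2 + 513*d + r*(16*d^2 + 72*d - 648) + 486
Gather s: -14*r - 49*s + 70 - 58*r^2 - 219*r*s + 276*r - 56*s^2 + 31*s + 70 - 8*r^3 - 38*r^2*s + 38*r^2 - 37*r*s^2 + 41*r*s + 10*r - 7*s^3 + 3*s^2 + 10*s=-8*r^3 - 20*r^2 + 272*r - 7*s^3 + s^2*(-37*r - 53) + s*(-38*r^2 - 178*r - 8) + 140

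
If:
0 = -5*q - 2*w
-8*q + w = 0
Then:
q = 0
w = 0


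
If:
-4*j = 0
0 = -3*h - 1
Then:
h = -1/3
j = 0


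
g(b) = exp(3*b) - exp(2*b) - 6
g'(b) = 3*exp(3*b) - 2*exp(2*b)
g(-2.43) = -6.01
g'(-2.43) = -0.01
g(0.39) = -4.96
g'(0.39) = 5.30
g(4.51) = 743357.63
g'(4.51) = 2238357.66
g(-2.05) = -6.01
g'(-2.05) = -0.03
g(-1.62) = -6.03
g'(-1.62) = -0.06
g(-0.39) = -6.15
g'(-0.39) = 0.01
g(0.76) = -0.80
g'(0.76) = 20.19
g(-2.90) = -6.00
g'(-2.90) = -0.01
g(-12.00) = -6.00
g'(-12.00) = 0.00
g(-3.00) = -6.00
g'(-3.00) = 0.00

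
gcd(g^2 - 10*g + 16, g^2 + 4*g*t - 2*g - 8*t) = g - 2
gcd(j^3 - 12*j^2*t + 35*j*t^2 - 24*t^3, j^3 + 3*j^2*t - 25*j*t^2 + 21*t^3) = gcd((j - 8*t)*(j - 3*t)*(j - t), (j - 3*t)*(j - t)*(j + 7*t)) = j^2 - 4*j*t + 3*t^2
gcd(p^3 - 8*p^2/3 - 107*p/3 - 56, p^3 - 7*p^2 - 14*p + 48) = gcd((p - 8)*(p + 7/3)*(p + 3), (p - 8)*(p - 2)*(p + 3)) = p^2 - 5*p - 24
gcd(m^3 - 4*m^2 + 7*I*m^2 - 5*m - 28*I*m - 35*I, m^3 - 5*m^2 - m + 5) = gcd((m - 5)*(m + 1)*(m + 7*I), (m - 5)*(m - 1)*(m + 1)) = m^2 - 4*m - 5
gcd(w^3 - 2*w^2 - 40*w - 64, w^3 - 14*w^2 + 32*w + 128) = w^2 - 6*w - 16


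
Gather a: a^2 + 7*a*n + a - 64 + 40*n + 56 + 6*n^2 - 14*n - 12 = a^2 + a*(7*n + 1) + 6*n^2 + 26*n - 20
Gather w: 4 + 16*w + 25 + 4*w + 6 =20*w + 35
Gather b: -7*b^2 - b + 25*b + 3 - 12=-7*b^2 + 24*b - 9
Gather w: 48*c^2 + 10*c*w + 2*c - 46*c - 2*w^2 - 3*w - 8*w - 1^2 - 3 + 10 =48*c^2 - 44*c - 2*w^2 + w*(10*c - 11) + 6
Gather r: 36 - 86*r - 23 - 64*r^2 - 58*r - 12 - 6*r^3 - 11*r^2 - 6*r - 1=-6*r^3 - 75*r^2 - 150*r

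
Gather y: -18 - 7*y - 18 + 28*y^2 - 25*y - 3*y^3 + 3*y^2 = -3*y^3 + 31*y^2 - 32*y - 36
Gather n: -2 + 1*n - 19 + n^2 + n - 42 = n^2 + 2*n - 63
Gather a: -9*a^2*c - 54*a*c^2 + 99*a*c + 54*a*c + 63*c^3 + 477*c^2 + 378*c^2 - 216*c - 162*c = -9*a^2*c + a*(-54*c^2 + 153*c) + 63*c^3 + 855*c^2 - 378*c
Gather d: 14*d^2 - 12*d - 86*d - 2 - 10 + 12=14*d^2 - 98*d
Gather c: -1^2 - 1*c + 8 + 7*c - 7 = 6*c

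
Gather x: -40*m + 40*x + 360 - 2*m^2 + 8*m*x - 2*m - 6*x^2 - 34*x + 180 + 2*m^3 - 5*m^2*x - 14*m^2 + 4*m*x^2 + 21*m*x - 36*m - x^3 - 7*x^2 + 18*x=2*m^3 - 16*m^2 - 78*m - x^3 + x^2*(4*m - 13) + x*(-5*m^2 + 29*m + 24) + 540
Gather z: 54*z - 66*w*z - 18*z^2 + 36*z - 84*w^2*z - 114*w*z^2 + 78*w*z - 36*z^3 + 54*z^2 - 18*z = -36*z^3 + z^2*(36 - 114*w) + z*(-84*w^2 + 12*w + 72)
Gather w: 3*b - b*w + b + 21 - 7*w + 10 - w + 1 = 4*b + w*(-b - 8) + 32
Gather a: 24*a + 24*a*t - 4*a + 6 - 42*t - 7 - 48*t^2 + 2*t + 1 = a*(24*t + 20) - 48*t^2 - 40*t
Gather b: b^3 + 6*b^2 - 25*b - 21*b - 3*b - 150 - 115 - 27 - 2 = b^3 + 6*b^2 - 49*b - 294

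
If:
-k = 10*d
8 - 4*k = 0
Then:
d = -1/5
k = 2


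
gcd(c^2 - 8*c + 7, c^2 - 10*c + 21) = c - 7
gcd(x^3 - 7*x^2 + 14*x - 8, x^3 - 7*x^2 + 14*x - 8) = x^3 - 7*x^2 + 14*x - 8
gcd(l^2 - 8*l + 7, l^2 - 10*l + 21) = l - 7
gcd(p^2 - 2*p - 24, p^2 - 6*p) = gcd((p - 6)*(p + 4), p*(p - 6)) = p - 6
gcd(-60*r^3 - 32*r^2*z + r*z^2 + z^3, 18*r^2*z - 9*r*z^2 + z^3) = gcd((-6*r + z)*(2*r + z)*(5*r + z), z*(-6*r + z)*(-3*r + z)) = -6*r + z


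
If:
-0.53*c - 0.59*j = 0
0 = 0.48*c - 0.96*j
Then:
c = 0.00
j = 0.00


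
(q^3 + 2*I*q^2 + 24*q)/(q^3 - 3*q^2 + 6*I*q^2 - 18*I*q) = (q - 4*I)/(q - 3)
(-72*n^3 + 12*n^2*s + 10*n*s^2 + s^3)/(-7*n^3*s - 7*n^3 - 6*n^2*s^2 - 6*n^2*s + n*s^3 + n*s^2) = (72*n^3 - 12*n^2*s - 10*n*s^2 - s^3)/(n*(7*n^2*s + 7*n^2 + 6*n*s^2 + 6*n*s - s^3 - s^2))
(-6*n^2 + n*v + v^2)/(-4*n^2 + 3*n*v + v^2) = (-6*n^2 + n*v + v^2)/(-4*n^2 + 3*n*v + v^2)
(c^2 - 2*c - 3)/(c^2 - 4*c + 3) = (c + 1)/(c - 1)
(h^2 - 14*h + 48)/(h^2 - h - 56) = (h - 6)/(h + 7)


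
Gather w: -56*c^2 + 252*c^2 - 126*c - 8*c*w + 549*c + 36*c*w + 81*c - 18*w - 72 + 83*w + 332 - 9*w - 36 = 196*c^2 + 504*c + w*(28*c + 56) + 224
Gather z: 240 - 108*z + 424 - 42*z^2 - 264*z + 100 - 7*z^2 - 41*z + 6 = -49*z^2 - 413*z + 770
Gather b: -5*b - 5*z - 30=-5*b - 5*z - 30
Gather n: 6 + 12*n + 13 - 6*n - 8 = 6*n + 11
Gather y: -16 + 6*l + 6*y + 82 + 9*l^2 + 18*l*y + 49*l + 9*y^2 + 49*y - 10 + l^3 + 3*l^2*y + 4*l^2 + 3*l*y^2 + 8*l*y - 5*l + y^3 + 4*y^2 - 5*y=l^3 + 13*l^2 + 50*l + y^3 + y^2*(3*l + 13) + y*(3*l^2 + 26*l + 50) + 56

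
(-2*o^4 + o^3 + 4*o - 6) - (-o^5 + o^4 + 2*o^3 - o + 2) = o^5 - 3*o^4 - o^3 + 5*o - 8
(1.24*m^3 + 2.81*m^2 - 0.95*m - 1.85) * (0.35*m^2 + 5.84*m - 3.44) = 0.434*m^5 + 8.2251*m^4 + 11.8123*m^3 - 15.8619*m^2 - 7.536*m + 6.364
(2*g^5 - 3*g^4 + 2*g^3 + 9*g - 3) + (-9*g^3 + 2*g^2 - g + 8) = 2*g^5 - 3*g^4 - 7*g^3 + 2*g^2 + 8*g + 5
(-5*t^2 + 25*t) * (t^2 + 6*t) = -5*t^4 - 5*t^3 + 150*t^2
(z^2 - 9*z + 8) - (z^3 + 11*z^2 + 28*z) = -z^3 - 10*z^2 - 37*z + 8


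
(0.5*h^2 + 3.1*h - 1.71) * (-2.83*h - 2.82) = -1.415*h^3 - 10.183*h^2 - 3.9027*h + 4.8222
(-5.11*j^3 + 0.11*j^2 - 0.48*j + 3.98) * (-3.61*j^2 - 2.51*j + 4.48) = 18.4471*j^5 + 12.429*j^4 - 21.4361*j^3 - 12.6702*j^2 - 12.1402*j + 17.8304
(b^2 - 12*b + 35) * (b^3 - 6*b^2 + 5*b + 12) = b^5 - 18*b^4 + 112*b^3 - 258*b^2 + 31*b + 420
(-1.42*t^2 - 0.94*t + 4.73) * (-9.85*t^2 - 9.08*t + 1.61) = 13.987*t^4 + 22.1526*t^3 - 40.3415*t^2 - 44.4618*t + 7.6153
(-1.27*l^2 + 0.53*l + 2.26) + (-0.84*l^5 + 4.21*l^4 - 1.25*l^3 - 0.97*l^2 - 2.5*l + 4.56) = -0.84*l^5 + 4.21*l^4 - 1.25*l^3 - 2.24*l^2 - 1.97*l + 6.82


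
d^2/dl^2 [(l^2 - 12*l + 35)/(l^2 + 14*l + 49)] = 4*(161 - 13*l)/(l^4 + 28*l^3 + 294*l^2 + 1372*l + 2401)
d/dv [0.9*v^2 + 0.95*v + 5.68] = 1.8*v + 0.95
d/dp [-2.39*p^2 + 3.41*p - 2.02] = 3.41 - 4.78*p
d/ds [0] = 0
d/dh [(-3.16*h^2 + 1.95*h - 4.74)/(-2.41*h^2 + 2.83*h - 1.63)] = (-4.2433*h^2 - 12.5452*h + 10.2357)/(5.8081*h^4 - 13.6406*h^3 + 15.8655*h^2 - 9.2258*h + 2.6569)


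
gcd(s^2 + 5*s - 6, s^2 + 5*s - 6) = s^2 + 5*s - 6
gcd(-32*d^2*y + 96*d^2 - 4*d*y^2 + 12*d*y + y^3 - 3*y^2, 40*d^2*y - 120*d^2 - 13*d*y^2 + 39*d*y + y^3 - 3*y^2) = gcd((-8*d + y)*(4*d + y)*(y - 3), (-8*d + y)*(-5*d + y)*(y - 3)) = -8*d*y + 24*d + y^2 - 3*y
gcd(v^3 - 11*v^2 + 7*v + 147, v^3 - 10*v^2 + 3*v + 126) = v^2 - 4*v - 21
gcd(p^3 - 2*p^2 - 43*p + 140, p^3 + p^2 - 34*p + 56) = p^2 + 3*p - 28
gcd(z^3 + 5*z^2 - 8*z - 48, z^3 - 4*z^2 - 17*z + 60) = z^2 + z - 12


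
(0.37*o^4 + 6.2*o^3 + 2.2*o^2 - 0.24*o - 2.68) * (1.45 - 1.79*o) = -0.6623*o^5 - 10.5615*o^4 + 5.052*o^3 + 3.6196*o^2 + 4.4492*o - 3.886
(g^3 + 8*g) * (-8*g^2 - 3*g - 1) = -8*g^5 - 3*g^4 - 65*g^3 - 24*g^2 - 8*g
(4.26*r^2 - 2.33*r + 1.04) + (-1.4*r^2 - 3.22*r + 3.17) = 2.86*r^2 - 5.55*r + 4.21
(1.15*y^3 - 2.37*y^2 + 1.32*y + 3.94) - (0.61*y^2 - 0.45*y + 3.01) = 1.15*y^3 - 2.98*y^2 + 1.77*y + 0.93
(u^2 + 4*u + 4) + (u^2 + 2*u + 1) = 2*u^2 + 6*u + 5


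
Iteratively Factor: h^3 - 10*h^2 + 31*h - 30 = (h - 2)*(h^2 - 8*h + 15) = (h - 3)*(h - 2)*(h - 5)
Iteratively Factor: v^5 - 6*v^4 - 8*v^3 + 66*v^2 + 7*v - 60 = (v + 3)*(v^4 - 9*v^3 + 19*v^2 + 9*v - 20) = (v - 4)*(v + 3)*(v^3 - 5*v^2 - v + 5) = (v - 4)*(v + 1)*(v + 3)*(v^2 - 6*v + 5) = (v - 5)*(v - 4)*(v + 1)*(v + 3)*(v - 1)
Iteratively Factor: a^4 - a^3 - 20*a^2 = (a + 4)*(a^3 - 5*a^2) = a*(a + 4)*(a^2 - 5*a) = a^2*(a + 4)*(a - 5)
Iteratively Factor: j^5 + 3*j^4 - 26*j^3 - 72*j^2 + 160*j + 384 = (j - 4)*(j^4 + 7*j^3 + 2*j^2 - 64*j - 96) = (j - 4)*(j + 2)*(j^3 + 5*j^2 - 8*j - 48) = (j - 4)*(j - 3)*(j + 2)*(j^2 + 8*j + 16) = (j - 4)*(j - 3)*(j + 2)*(j + 4)*(j + 4)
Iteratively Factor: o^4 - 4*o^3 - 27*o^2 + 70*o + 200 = (o - 5)*(o^3 + o^2 - 22*o - 40) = (o - 5)*(o + 2)*(o^2 - o - 20) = (o - 5)*(o + 2)*(o + 4)*(o - 5)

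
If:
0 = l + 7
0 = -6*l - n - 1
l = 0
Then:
No Solution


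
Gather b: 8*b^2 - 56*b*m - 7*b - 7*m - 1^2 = 8*b^2 + b*(-56*m - 7) - 7*m - 1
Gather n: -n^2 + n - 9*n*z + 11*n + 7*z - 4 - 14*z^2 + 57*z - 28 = -n^2 + n*(12 - 9*z) - 14*z^2 + 64*z - 32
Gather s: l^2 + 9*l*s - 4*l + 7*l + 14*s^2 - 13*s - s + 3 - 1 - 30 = l^2 + 3*l + 14*s^2 + s*(9*l - 14) - 28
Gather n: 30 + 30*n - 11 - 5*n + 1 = 25*n + 20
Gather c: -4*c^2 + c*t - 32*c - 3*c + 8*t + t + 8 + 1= -4*c^2 + c*(t - 35) + 9*t + 9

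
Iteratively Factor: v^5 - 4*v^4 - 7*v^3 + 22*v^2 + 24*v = (v - 4)*(v^4 - 7*v^2 - 6*v) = (v - 4)*(v - 3)*(v^3 + 3*v^2 + 2*v) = (v - 4)*(v - 3)*(v + 2)*(v^2 + v) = (v - 4)*(v - 3)*(v + 1)*(v + 2)*(v)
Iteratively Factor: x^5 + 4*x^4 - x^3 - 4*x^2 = (x - 1)*(x^4 + 5*x^3 + 4*x^2) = (x - 1)*(x + 1)*(x^3 + 4*x^2) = x*(x - 1)*(x + 1)*(x^2 + 4*x) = x^2*(x - 1)*(x + 1)*(x + 4)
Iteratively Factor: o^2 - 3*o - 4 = (o + 1)*(o - 4)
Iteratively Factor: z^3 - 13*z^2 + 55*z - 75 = (z - 5)*(z^2 - 8*z + 15) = (z - 5)*(z - 3)*(z - 5)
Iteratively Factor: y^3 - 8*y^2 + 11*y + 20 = (y - 4)*(y^2 - 4*y - 5) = (y - 4)*(y + 1)*(y - 5)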